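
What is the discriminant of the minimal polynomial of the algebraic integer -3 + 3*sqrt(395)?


The element -3 + 3*sqrt(395) has minimal polynomial:
x^2 + 6*x - 3546
Discriminant = (6)^2 - 4*(-3546)
= 36 + 14184
= 14220

14220


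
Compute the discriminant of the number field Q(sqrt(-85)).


For K = Q(sqrt(d)) with d squarefree: disc(K) = d if d = 1 mod 4, and disc(K) = 4d if d = 2 or 3 mod 4.
Here d = -85, and d mod 4 = 3.
d = 3 mod 4, not 1 (O_K = Z[sqrt(d)]), so disc(K) = 4d = 4 * (-85) = -340

-340


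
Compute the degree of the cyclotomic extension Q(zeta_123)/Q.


The degree equals Euler's totient phi(123).
123 = 3 * 41
phi(123) = 80

80


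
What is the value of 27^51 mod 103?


p = 103 is prime and the exponent is (p-1)/2 = 51, so by Euler's criterion 27^51 = (27/103) = +1 or -1 mod 103.
Compute by square-and-multiply:
  51 = 32 + 16 + 2 + 1 (binary 110011)
  Repeated squaring mod 103: 27^1 = 27, 27^2 = 8, 27^4 = 64, 27^8 = 79, 27^16 = 61, 27^32 = 13
  27^51 = 27^32 * 27^16 * 27^2 * 27^1 = 13 * 61 * 8 * 27 mod 103
    13 * 61 = 793 = 72 mod 103
    72 * 8 = 576 = 61 mod 103
    61 * 27 = 1647 = 102 mod 103
  27^51 = 102 mod 103
Result 102 = p - 1 = -1 mod 103: 27 is a quadratic non-residue mod 103. As a residue in [0, p-1] the value is 102.
27^51 mod 103 = 102

102


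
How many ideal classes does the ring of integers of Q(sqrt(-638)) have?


K = Q(sqrt(-638)). d mod 4 = 2, so D = disc(K) = 4d = -2552
h(K) equals the number of primitive reduced positive-definite forms (a, b, c) = a*x^2 + b*x*y + c*y^2 with b^2 - 4ac = D,
where reduced means |b| <= a <= c, with b >= 0 whenever |b| = a or a = c, and primitive means gcd(a, b, c) = 1.
Reduced forces 3a^2 <= |D| = 2552, so 1 <= a <= 29; b must have the parity of D, and c = (b^2 - D)/(4a) must be an integer >= a.
Enumerate a = 1..29, b in [-a, a]:
  a=1: (1, 0, 638)  [1]
  a=2: (2, 0, 319)  [1]
  a=3: (3, -2, 213), (3, 2, 213)  [2]
  a=4..5: none
  a=6: (6, -4, 107), (6, 4, 107)  [2]
  a=7..8: none
  a=9: (9, -2, 71), (9, 2, 71)  [2]
  a=10: none
  a=11: (11, 0, 58)  [1]
  a=12: none
  a=13: (13, -10, 51), (13, 10, 51)  [2]
  a=14..16: none
  a=17: (17, -10, 39), (17, 10, 39)  [2]
  a=18: (18, -16, 39), (18, 16, 39)  [2]
  a=19..21: none
  a=22: (22, 0, 29)  [1]
  a=23: (23, -22, 33), (23, 22, 33)  [2]
  a=24..25: none
  a=26: (26, -16, 27), (26, 16, 27)  [2]
  a=27..29: none
Total reduced forms: 1 + 1 + 2 + 2 + 2 + 1 + 2 + 2 + 2 + 1 + 2 + 2 = 20
h = 20

20


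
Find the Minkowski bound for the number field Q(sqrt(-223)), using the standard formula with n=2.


d = -223, d mod 4 = 1, so disc(K) = d = -223; |disc(K)| = 223
Imaginary quadratic field, so n = 2, s = r2 = 1, r1 = 0
M = (n!/n^n) * (4/pi)^s * sqrt(|disc(K)|) = (2!/2^2) * (4/pi)^1 * sqrt(223)
= 0.5 * 1.273240 * 14.933185
= 9.5068

9.5068


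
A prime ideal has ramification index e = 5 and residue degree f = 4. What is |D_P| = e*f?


|D_P| = e * f
= 5 * 4
= 20

20


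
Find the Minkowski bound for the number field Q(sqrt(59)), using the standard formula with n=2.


d = 59, d mod 4 = 3, so disc(K) = 4d = 236; |disc(K)| = 236
Real quadratic field, so n = 2, s = r2 = 0, r1 = 2
M = (n!/n^n) * (4/pi)^s * sqrt(|disc(K)|) = (2!/2^2) * (4/pi)^0 * sqrt(236)
= 0.5 * 1.000000 * 15.362291
= 7.6811

7.6811


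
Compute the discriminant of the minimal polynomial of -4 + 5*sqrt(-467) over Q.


The element -4 + 5*sqrt(-467) has minimal polynomial:
x^2 + 8*x + 11691
Discriminant = (8)^2 - 4*(11691)
= 64 - 46764
= -46700

-46700


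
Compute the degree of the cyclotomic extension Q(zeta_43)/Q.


The degree equals Euler's totient phi(43).
43 = 43
phi(43) = 42

42


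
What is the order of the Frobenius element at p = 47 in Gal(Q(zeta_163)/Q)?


The Frobenius at p in Gal(Q(zeta_n)/Q) = (Z/nZ)* is the class of p, so its order is ord_163(47), the smallest k >= 1 with 47^k = 1 mod 163.
n = 163 = 163, phi(163) = 162; the order divides phi(n).
Divisors of 162: 1, 2, 3, 6, 9, 18, 27, 54, 81, 162
Repeated squaring mod 163: 47^1 = 47, 47^2 = 90, 47^4 = 113, 47^8 = 55, 47^16 = 91, 47^32 = 131, 47^64 = 46, 47^128 = 160
Test divisors in increasing order:
  k=1: 47^1 = 47 mod 163
  k=2: 47^2 = 90 mod 163
  k=3: 47^3 = 90 * 47 = 155 mod 163
  k=6: 47^6 = 113 * 90 = 64 mod 163
  k=9: 47^9 = 55 * 47 = 140 mod 163
  k=18: 47^18 = 91 * 90 = 40 mod 163
  k=27: 47^27 = 91 * 55 * 90 * 47 = 58 mod 163
  k=54: 47^54 = 131 * 91 * 113 * 90 = 104 mod 163
  k=81: 47^81 = 46 * 91 * 47 = 1 mod 163  <- first divisor giving 1
Order = 81

81


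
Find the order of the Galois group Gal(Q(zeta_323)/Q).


|Gal(Q(zeta_323)/Q)| = phi(323)
= 288

288


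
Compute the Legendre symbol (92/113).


p = 113 is prime, so compute (92/113) with the reciprocity algorithm (Jacobi-symbol steps: pull out 2s via (2/n), flip via reciprocity, reduce):
  pull out 2: (2/113) = +1  (since 113 mod 8 = 1)
  pull out 2: (2/113) = +1  (since 113 mod 8 = 1)
  reciprocity: (23/113) -> +(113/23)
  reduce: (21/23)
  reciprocity: (21/23) -> +(23/21)
  reduce: (2/21)
  pull out 2: (2/21) = -1  (since 21 mod 8 = 5)
  (1/21) = 1
Product of signs = -1
(92/113) = -1

-1


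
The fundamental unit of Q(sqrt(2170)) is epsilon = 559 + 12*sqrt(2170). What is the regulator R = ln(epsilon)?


epsilon = 559 + 12*sqrt(2170)
= 1117.9991
R = ln(1117.9991)
= 7.0193

7.0193


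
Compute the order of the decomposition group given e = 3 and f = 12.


|D_P| = e * f
= 3 * 12
= 36

36


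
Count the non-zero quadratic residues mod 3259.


For prime p, the number of non-zero quadratic residues is (p-1)/2.
= (3259-1)/2
= 1629

1629


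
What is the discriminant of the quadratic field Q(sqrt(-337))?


For K = Q(sqrt(d)) with d squarefree: disc(K) = d if d = 1 mod 4, and disc(K) = 4d if d = 2 or 3 mod 4.
Here d = -337, and d mod 4 = 3.
d = 3 mod 4, not 1 (O_K = Z[sqrt(d)]), so disc(K) = 4d = 4 * (-337) = -1348

-1348


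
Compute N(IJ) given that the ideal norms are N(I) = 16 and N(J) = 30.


N(IJ) = N(I) * N(J)
= 16 * 30
= 480

480


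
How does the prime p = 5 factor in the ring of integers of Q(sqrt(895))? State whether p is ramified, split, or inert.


K = Q(sqrt(895)). Since d mod 4 = 3, disc(K) = 3580.
Check p | disc: 3580 mod 5 = 0.
p divides disc, so p ramifies: (p) = P^2 with e=2, f=1, g=1.
Therefore p is ramified.

ramified


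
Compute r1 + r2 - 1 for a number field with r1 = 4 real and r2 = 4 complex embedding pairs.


By Dirichlet's unit theorem:
rank = r1 + r2 - 1
= 4 + 4 - 1
= 7

7


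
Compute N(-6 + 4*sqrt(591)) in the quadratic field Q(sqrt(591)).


N(a + b*sqrt(d)) = a^2 - d*b^2
= (-6)^2 - (591)*(4)^2
= 36 - 9456
= -9420

-9420


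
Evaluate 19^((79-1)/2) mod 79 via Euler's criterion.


p = 79 is prime and the exponent is (p-1)/2 = 39, so by Euler's criterion 19^39 = (19/79) = +1 or -1 mod 79.
Compute by square-and-multiply:
  39 = 32 + 4 + 2 + 1 (binary 100111)
  Repeated squaring mod 79: 19^1 = 19, 19^2 = 45, 19^4 = 50, 19^8 = 51, 19^16 = 73, 19^32 = 36
  19^39 = 19^32 * 19^4 * 19^2 * 19^1 = 36 * 50 * 45 * 19 mod 79
    36 * 50 = 1800 = 62 mod 79
    62 * 45 = 2790 = 25 mod 79
    25 * 19 = 475 = 1 mod 79
  19^39 = 1 mod 79
Result 1: 19 is a quadratic residue mod 79.
19^39 mod 79 = 1

1


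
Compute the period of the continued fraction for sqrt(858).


Run the CF algorithm for sqrt(858).
a_0 = floor(sqrt(858)) = 29; set m_0=0, q_0=1.
Recurrence: m' = q*a - m,  q' = (d - m'^2)/q,  a' = floor((a_0 + m')/q').
  step 1: m=29, q=17, a=3
  step 2: m=22, q=22, a=2
  step 3: m=22, q=17, a=3
  step 4: m=29, q=1, a=58
a_4 = 2*a_0 = 58, so the period closes here.
sqrt(858) = [29; 3, 2, 3, 58]
Period length = 4

4


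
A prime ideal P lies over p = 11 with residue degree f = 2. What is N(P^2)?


N(P^a) = p^(a*f)
= 11^(2*2)
= 11^4
= 14641

14641


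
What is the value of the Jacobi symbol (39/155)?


Compute (39/155) via quadratic reciprocity:
  reciprocity: (39/155) -> -(155/39)
  reduce: (38/39)
  pull out 2: (2/39) = +1  (since 39 mod 8 = 7)
  reciprocity: (19/39) -> -(39/19)
  reduce: (1/19)
  (1/19) = 1
Product of signs = 1

1


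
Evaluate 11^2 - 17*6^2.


x^2 - d*y^2
= 11^2 - 17*6^2
= 121 - 612
= -491

-491


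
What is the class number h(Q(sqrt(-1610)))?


K = Q(sqrt(-1610)). d mod 4 = 2, so D = disc(K) = 4d = -6440
h(K) equals the number of primitive reduced positive-definite forms (a, b, c) = a*x^2 + b*x*y + c*y^2 with b^2 - 4ac = D,
where reduced means |b| <= a <= c, with b >= 0 whenever |b| = a or a = c, and primitive means gcd(a, b, c) = 1.
Reduced forces 3a^2 <= |D| = 6440, so 1 <= a <= 46; b must have the parity of D, and c = (b^2 - D)/(4a) must be an integer >= a.
Enumerate a = 1..46, b in [-a, a]:
  a=1: (1, 0, 1610)  [1]
  a=2: (2, 0, 805)  [1]
  a=3: (3, -2, 537), (3, 2, 537)  [2]
  a=4: none
  a=5: (5, 0, 322)  [1]
  a=6: (6, -4, 269), (6, 4, 269)  [2]
  a=7: (7, 0, 230)  [1]
  a=8: none
  a=9: (9, -2, 179), (9, 2, 179)  [2]
  a=10: (10, 0, 161)  [1]
  a=11..13: none
  a=14: (14, 0, 115)  [1]
  a=15: (15, -10, 109), (15, 10, 109)  [2]
  a=16..17: none
  a=18: (18, -16, 93), (18, 16, 93)  [2]
  a=19: (19, -18, 89), (19, 18, 89)  [2]
  a=20: none
  a=21: (21, -14, 79), (21, 14, 79)  [2]
  a=22: none
  a=23: (23, 0, 70)  [1]
  a=24..26: none
  a=27: (27, -16, 62), (27, 16, 62)  [2]
  a=28..29: none
  a=30: (30, -20, 57), (30, 20, 57)  [2]
  a=31: (31, -16, 54), (31, 16, 54)  [2]
  a=32..34: none
  a=35: (35, 0, 46)  [1]
  a=36..37: none
  a=38: (38, -20, 45), (38, 20, 45)  [2]
  a=39..41: none
  a=42: (42, -28, 43), (42, 28, 43)  [2]
  a=43..46: none
Total reduced forms: 1 + 1 + 2 + 1 + 2 + 1 + 2 + 1 + 1 + 2 + 2 + 2 + 2 + 1 + 2 + 2 + 2 + 1 + 2 + 2 = 32
h = 32

32


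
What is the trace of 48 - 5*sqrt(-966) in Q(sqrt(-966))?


Tr(a + b*sqrt(d)) = (a + b*sqrt(d)) + (a - b*sqrt(d)) = 2a
= 2 * (48)
= 96

96


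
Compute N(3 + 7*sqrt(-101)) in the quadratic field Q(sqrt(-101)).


N(a + b*sqrt(d)) = a^2 - d*b^2
= (3)^2 - (-101)*(7)^2
= 9 + 4949
= 4958

4958


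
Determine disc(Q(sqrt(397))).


For K = Q(sqrt(d)) with d squarefree: disc(K) = d if d = 1 mod 4, and disc(K) = 4d if d = 2 or 3 mod 4.
Here d = 397, and d mod 4 = 1.
d = 1 mod 4 (O_K = Z[(1+sqrt(d))/2]), so disc(K) = d = 397

397


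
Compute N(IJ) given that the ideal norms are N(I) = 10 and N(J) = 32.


N(IJ) = N(I) * N(J)
= 10 * 32
= 320

320


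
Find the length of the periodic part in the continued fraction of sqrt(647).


Run the CF algorithm for sqrt(647).
a_0 = floor(sqrt(647)) = 25; set m_0=0, q_0=1.
Recurrence: m' = q*a - m,  q' = (d - m'^2)/q,  a' = floor((a_0 + m')/q').
  step 1: m=25, q=22, a=2
  step 2: m=19, q=13, a=3
  step 3: m=20, q=19, a=2
  step 4: m=18, q=17, a=2
  step 5: m=16, q=23, a=1
  step 6: m=7, q=26, a=1
  step 7: m=19, q=11, a=4
  step 8: m=25, q=2, a=25
  step 9: m=25, q=11, a=4
  step 10: m=19, q=26, a=1
  step 11: m=7, q=23, a=1
  step 12: m=16, q=17, a=2
  step 13: m=18, q=19, a=2
  step 14: m=20, q=13, a=3
  step 15: m=19, q=22, a=2
  step 16: m=25, q=1, a=50
a_16 = 2*a_0 = 50, so the period closes here.
sqrt(647) = [25; 2, 3, 2, 2, 1, 1, 4, 25, 4, 1, 1, 2, 2, 3, 2, 50]
Period length = 16

16


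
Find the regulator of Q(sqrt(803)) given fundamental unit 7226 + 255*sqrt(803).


epsilon = 7226 + 255*sqrt(803)
= 14451.9999
R = ln(14451.9999)
= 9.5786

9.5786


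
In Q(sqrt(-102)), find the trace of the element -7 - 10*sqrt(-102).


Tr(a + b*sqrt(d)) = (a + b*sqrt(d)) + (a - b*sqrt(d)) = 2a
= 2 * (-7)
= -14

-14


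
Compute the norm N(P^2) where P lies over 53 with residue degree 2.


N(P^a) = p^(a*f)
= 53^(2*2)
= 53^4
= 7890481

7890481


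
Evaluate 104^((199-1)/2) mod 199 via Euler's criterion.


p = 199 is prime and the exponent is (p-1)/2 = 99, so by Euler's criterion 104^99 = (104/199) = +1 or -1 mod 199.
Compute by square-and-multiply:
  99 = 64 + 32 + 2 + 1 (binary 1100011)
  Repeated squaring mod 199: 104^1 = 104, 104^2 = 70, 104^4 = 124, 104^8 = 53, 104^16 = 23, 104^32 = 131, 104^64 = 47
  104^99 = 104^64 * 104^32 * 104^2 * 104^1 = 47 * 131 * 70 * 104 mod 199
    47 * 131 = 6157 = 187 mod 199
    187 * 70 = 13090 = 155 mod 199
    155 * 104 = 16120 = 1 mod 199
  104^99 = 1 mod 199
Result 1: 104 is a quadratic residue mod 199.
104^99 mod 199 = 1

1


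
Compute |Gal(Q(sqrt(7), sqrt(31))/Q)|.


The 2 square roots of distinct primes are multiplicatively independent over Q,
so [K:Q] = 2^2 and Gal(K/Q) is isomorphic to (Z/2Z)^2.
|Gal| = 2^2 = 4

4


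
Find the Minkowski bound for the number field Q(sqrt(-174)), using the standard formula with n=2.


d = -174, d mod 4 = 2, so disc(K) = 4d = -696; |disc(K)| = 696
Imaginary quadratic field, so n = 2, s = r2 = 1, r1 = 0
M = (n!/n^n) * (4/pi)^s * sqrt(|disc(K)|) = (2!/2^2) * (4/pi)^1 * sqrt(696)
= 0.5 * 1.273240 * 26.381812
= 16.7952

16.7952


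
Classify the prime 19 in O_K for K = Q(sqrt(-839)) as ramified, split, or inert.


K = Q(sqrt(-839)). Since d mod 4 = 1, disc(K) = -839.
Check p | disc: -839 mod 19 = 16.
p does not divide disc. Compute Legendre symbol (d/p):
16^((19-1)/2) mod 19 = 1
(d/p) = 1, so p splits: (p) = P*P' with e=1, f=1, g=2.
Therefore p is split.

split


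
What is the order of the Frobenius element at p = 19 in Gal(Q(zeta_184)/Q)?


The Frobenius at p in Gal(Q(zeta_n)/Q) = (Z/nZ)* is the class of p, so its order is ord_184(19), the smallest k >= 1 with 19^k = 1 mod 184.
n = 184 = 2^3 * 23, phi(184) = 88; the order divides phi(n).
Divisors of 88: 1, 2, 4, 8, 11, 22, 44, 88
Repeated squaring mod 184: 19^1 = 19, 19^2 = 177, 19^4 = 49, 19^8 = 9, 19^16 = 81, 19^32 = 121, 19^64 = 105
Test divisors in increasing order:
  k=1: 19^1 = 19 mod 184
  k=2: 19^2 = 177 mod 184
  k=4: 19^4 = 49 mod 184
  k=8: 19^8 = 9 mod 184
  k=11: 19^11 = 9 * 177 * 19 = 91 mod 184
  k=22: 19^22 = 81 * 49 * 177 = 1 mod 184  <- first divisor giving 1
Order = 22

22


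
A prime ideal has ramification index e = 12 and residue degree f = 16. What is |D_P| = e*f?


|D_P| = e * f
= 12 * 16
= 192

192


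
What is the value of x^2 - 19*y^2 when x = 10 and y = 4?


x^2 - d*y^2
= 10^2 - 19*4^2
= 100 - 304
= -204

-204


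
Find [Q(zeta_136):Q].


The degree equals Euler's totient phi(136).
136 = 2^3 * 17
phi(136) = 64

64


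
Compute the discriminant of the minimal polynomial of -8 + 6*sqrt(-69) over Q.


The element -8 + 6*sqrt(-69) has minimal polynomial:
x^2 + 16*x + 2548
Discriminant = (16)^2 - 4*(2548)
= 256 - 10192
= -9936

-9936


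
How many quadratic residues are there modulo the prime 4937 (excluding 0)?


For prime p, the number of non-zero quadratic residues is (p-1)/2.
= (4937-1)/2
= 2468

2468


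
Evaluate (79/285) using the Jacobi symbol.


Compute (79/285) via quadratic reciprocity:
  reciprocity: (79/285) -> +(285/79)
  reduce: (48/79)
  pull out 2: (2/79) = +1  (since 79 mod 8 = 7)
  pull out 2: (2/79) = +1  (since 79 mod 8 = 7)
  pull out 2: (2/79) = +1  (since 79 mod 8 = 7)
  pull out 2: (2/79) = +1  (since 79 mod 8 = 7)
  reciprocity: (3/79) -> -(79/3)
  reduce: (1/3)
  (1/3) = 1
Product of signs = -1

-1


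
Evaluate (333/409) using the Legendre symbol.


p = 409 is prime, so compute (333/409) with the reciprocity algorithm (Jacobi-symbol steps: pull out 2s via (2/n), flip via reciprocity, reduce):
  reciprocity: (333/409) -> +(409/333)
  reduce: (76/333)
  pull out 2: (2/333) = -1  (since 333 mod 8 = 5)
  pull out 2: (2/333) = -1  (since 333 mod 8 = 5)
  reciprocity: (19/333) -> +(333/19)
  reduce: (10/19)
  pull out 2: (2/19) = -1  (since 19 mod 8 = 3)
  reciprocity: (5/19) -> +(19/5)
  reduce: (4/5)
  pull out 2: (2/5) = -1  (since 5 mod 8 = 5)
  pull out 2: (2/5) = -1  (since 5 mod 8 = 5)
  (1/5) = 1
Product of signs = -1
(333/409) = -1

-1


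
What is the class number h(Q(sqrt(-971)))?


K = Q(sqrt(-971)). d mod 4 = 1, so D = disc(K) = d = -971
h(K) equals the number of primitive reduced positive-definite forms (a, b, c) = a*x^2 + b*x*y + c*y^2 with b^2 - 4ac = D,
where reduced means |b| <= a <= c, with b >= 0 whenever |b| = a or a = c, and primitive means gcd(a, b, c) = 1.
Reduced forces 3a^2 <= |D| = 971, so 1 <= a <= 17; b must have the parity of D, and c = (b^2 - D)/(4a) must be an integer >= a.
Enumerate a = 1..17, b in [-a, a]:
  a=1: (1, 1, 243)  [1]
  a=2: none
  a=3: (3, -1, 81), (3, 1, 81)  [2]
  a=4: none
  a=5: (5, -3, 49), (5, 3, 49)  [2]
  a=6: none
  a=7: (7, -3, 35), (7, 3, 35)  [2]
  a=8: none
  a=9: (9, -1, 27), (9, 1, 27)  [2]
  a=10..12: none
  a=13: (13, -11, 21), (13, 11, 21)  [2]
  a=14: none
  a=15: (15, -13, 19), (15, -7, 17), (15, 7, 17), (15, 13, 19)  [4]
  a=16..17: none
Total reduced forms: 1 + 2 + 2 + 2 + 2 + 2 + 4 = 15
h = 15

15


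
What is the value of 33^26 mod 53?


p = 53 is prime and the exponent is (p-1)/2 = 26, so by Euler's criterion 33^26 = (33/53) = +1 or -1 mod 53.
Compute by square-and-multiply:
  26 = 16 + 8 + 2 (binary 11010)
  Repeated squaring mod 53: 33^1 = 33, 33^2 = 29, 33^4 = 46, 33^8 = 49, 33^16 = 16
  33^26 = 33^16 * 33^8 * 33^2 = 16 * 49 * 29 mod 53
    16 * 49 = 784 = 42 mod 53
    42 * 29 = 1218 = 52 mod 53
  33^26 = 52 mod 53
Result 52 = p - 1 = -1 mod 53: 33 is a quadratic non-residue mod 53. As a residue in [0, p-1] the value is 52.
33^26 mod 53 = 52

52


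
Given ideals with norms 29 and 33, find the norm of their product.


N(IJ) = N(I) * N(J)
= 29 * 33
= 957

957


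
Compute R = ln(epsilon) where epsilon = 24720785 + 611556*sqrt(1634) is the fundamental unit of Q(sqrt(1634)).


epsilon = 24720785 + 611556*sqrt(1634)
= 4.9442e+07
R = ln(4.9442e+07)
= 17.7163

17.7163


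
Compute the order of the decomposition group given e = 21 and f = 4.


|D_P| = e * f
= 21 * 4
= 84

84


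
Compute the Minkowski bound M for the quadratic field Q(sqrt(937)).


d = 937, d mod 4 = 1, so disc(K) = d = 937; |disc(K)| = 937
Real quadratic field, so n = 2, s = r2 = 0, r1 = 2
M = (n!/n^n) * (4/pi)^s * sqrt(|disc(K)|) = (2!/2^2) * (4/pi)^0 * sqrt(937)
= 0.5 * 1.000000 * 30.610456
= 15.3052

15.3052


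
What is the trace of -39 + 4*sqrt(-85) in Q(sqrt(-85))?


Tr(a + b*sqrt(d)) = (a + b*sqrt(d)) + (a - b*sqrt(d)) = 2a
= 2 * (-39)
= -78

-78


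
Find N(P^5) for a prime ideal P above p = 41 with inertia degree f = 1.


N(P^a) = p^(a*f)
= 41^(5*1)
= 41^5
= 115856201

115856201


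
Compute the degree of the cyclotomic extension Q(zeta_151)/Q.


The degree equals Euler's totient phi(151).
151 = 151
phi(151) = 150

150


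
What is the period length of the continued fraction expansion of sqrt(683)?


Run the CF algorithm for sqrt(683).
a_0 = floor(sqrt(683)) = 26; set m_0=0, q_0=1.
Recurrence: m' = q*a - m,  q' = (d - m'^2)/q,  a' = floor((a_0 + m')/q').
  step 1: m=26, q=7, a=7
  step 2: m=23, q=22, a=2
  step 3: m=21, q=11, a=4
  step 4: m=23, q=14, a=3
  step 5: m=19, q=23, a=1
  step 6: m=4, q=29, a=1
  step 7: m=25, q=2, a=25
  step 8: m=25, q=29, a=1
  step 9: m=4, q=23, a=1
  step 10: m=19, q=14, a=3
  step 11: m=23, q=11, a=4
  step 12: m=21, q=22, a=2
  step 13: m=23, q=7, a=7
  step 14: m=26, q=1, a=52
a_14 = 2*a_0 = 52, so the period closes here.
sqrt(683) = [26; 7, 2, 4, 3, 1, 1, 25, 1, 1, 3, 4, 2, 7, 52]
Period length = 14

14


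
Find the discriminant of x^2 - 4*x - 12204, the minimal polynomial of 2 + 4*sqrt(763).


The element 2 + 4*sqrt(763) has minimal polynomial:
x^2 - 4*x - 12204
Discriminant = (-4)^2 - 4*(-12204)
= 16 + 48816
= 48832

48832


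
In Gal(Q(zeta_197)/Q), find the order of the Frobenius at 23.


The Frobenius at p in Gal(Q(zeta_n)/Q) = (Z/nZ)* is the class of p, so its order is ord_197(23), the smallest k >= 1 with 23^k = 1 mod 197.
n = 197 = 197, phi(197) = 196; the order divides phi(n).
Divisors of 196: 1, 2, 4, 7, 14, 28, 49, 98, 196
Repeated squaring mod 197: 23^1 = 23, 23^2 = 135, 23^4 = 101, 23^8 = 154, 23^16 = 76, 23^32 = 63, 23^64 = 29, 23^128 = 53
Test divisors in increasing order:
  k=1: 23^1 = 23 mod 197
  k=2: 23^2 = 135 mod 197
  k=4: 23^4 = 101 mod 197
  k=7: 23^7 = 101 * 135 * 23 = 178 mod 197
  k=14: 23^14 = 154 * 101 * 135 = 164 mod 197
  k=28: 23^28 = 76 * 154 * 101 = 104 mod 197
  k=49: 23^49 = 63 * 76 * 23 = 1 mod 197  <- first divisor giving 1
Order = 49

49


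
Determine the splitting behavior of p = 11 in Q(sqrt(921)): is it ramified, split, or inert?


K = Q(sqrt(921)). Since d mod 4 = 1, disc(K) = 921.
Check p | disc: 921 mod 11 = 8.
p does not divide disc. Compute Legendre symbol (d/p):
8^((11-1)/2) mod 11 = -1
(d/p) = -1, so p is inert: (p) stays prime with e=1, f=2, g=1.
Therefore p is inert.

inert


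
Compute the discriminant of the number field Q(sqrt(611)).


For K = Q(sqrt(d)) with d squarefree: disc(K) = d if d = 1 mod 4, and disc(K) = 4d if d = 2 or 3 mod 4.
Here d = 611, and d mod 4 = 3.
d = 3 mod 4, not 1 (O_K = Z[sqrt(d)]), so disc(K) = 4d = 4 * (611) = 2444

2444


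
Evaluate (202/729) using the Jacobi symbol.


Compute (202/729) via quadratic reciprocity:
  pull out 2: (2/729) = +1  (since 729 mod 8 = 1)
  reciprocity: (101/729) -> +(729/101)
  reduce: (22/101)
  pull out 2: (2/101) = -1  (since 101 mod 8 = 5)
  reciprocity: (11/101) -> +(101/11)
  reduce: (2/11)
  pull out 2: (2/11) = -1  (since 11 mod 8 = 3)
  (1/11) = 1
Product of signs = 1

1


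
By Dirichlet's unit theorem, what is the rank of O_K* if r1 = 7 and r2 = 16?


By Dirichlet's unit theorem:
rank = r1 + r2 - 1
= 7 + 16 - 1
= 22

22


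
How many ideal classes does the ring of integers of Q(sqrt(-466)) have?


K = Q(sqrt(-466)). d mod 4 = 2, so D = disc(K) = 4d = -1864
h(K) equals the number of primitive reduced positive-definite forms (a, b, c) = a*x^2 + b*x*y + c*y^2 with b^2 - 4ac = D,
where reduced means |b| <= a <= c, with b >= 0 whenever |b| = a or a = c, and primitive means gcd(a, b, c) = 1.
Reduced forces 3a^2 <= |D| = 1864, so 1 <= a <= 24; b must have the parity of D, and c = (b^2 - D)/(4a) must be an integer >= a.
Enumerate a = 1..24, b in [-a, a]:
  a=1: (1, 0, 466)  [1]
  a=2: (2, 0, 233)  [1]
  a=3..4: none
  a=5: (5, -4, 94), (5, 4, 94)  [2]
  a=6..9: none
  a=10: (10, -4, 47), (10, 4, 47)  [2]
  a=11..18: none
  a=19: (19, -6, 25), (19, 6, 25)  [2]
  a=20..24: none
Total reduced forms: 1 + 1 + 2 + 2 + 2 = 8
h = 8

8


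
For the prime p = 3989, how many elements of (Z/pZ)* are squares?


For prime p, the number of non-zero quadratic residues is (p-1)/2.
= (3989-1)/2
= 1994

1994


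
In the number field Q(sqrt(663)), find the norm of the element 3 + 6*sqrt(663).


N(a + b*sqrt(d)) = a^2 - d*b^2
= (3)^2 - (663)*(6)^2
= 9 - 23868
= -23859

-23859


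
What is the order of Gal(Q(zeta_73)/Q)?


|Gal(Q(zeta_73)/Q)| = phi(73)
= 72

72


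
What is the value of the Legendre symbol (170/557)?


p = 557 is prime, so compute (170/557) with the reciprocity algorithm (Jacobi-symbol steps: pull out 2s via (2/n), flip via reciprocity, reduce):
  pull out 2: (2/557) = -1  (since 557 mod 8 = 5)
  reciprocity: (85/557) -> +(557/85)
  reduce: (47/85)
  reciprocity: (47/85) -> +(85/47)
  reduce: (38/47)
  pull out 2: (2/47) = +1  (since 47 mod 8 = 7)
  reciprocity: (19/47) -> -(47/19)
  reduce: (9/19)
  reciprocity: (9/19) -> +(19/9)
  reduce: (1/9)
  (1/9) = 1
Product of signs = 1
(170/557) = 1

1


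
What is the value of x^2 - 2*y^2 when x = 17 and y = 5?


x^2 - d*y^2
= 17^2 - 2*5^2
= 289 - 50
= 239

239


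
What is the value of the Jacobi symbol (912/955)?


Compute (912/955) via quadratic reciprocity:
  pull out 2: (2/955) = -1  (since 955 mod 8 = 3)
  pull out 2: (2/955) = -1  (since 955 mod 8 = 3)
  pull out 2: (2/955) = -1  (since 955 mod 8 = 3)
  pull out 2: (2/955) = -1  (since 955 mod 8 = 3)
  reciprocity: (57/955) -> +(955/57)
  reduce: (43/57)
  reciprocity: (43/57) -> +(57/43)
  reduce: (14/43)
  pull out 2: (2/43) = -1  (since 43 mod 8 = 3)
  reciprocity: (7/43) -> -(43/7)
  reduce: (1/7)
  (1/7) = 1
Product of signs = 1

1


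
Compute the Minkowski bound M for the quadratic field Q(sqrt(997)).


d = 997, d mod 4 = 1, so disc(K) = d = 997; |disc(K)| = 997
Real quadratic field, so n = 2, s = r2 = 0, r1 = 2
M = (n!/n^n) * (4/pi)^s * sqrt(|disc(K)|) = (2!/2^2) * (4/pi)^0 * sqrt(997)
= 0.5 * 1.000000 * 31.575307
= 15.7877

15.7877


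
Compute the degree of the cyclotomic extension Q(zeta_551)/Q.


The degree equals Euler's totient phi(551).
551 = 19 * 29
phi(551) = 504

504


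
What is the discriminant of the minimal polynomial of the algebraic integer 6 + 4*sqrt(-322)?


The element 6 + 4*sqrt(-322) has minimal polynomial:
x^2 - 12*x + 5188
Discriminant = (-12)^2 - 4*(5188)
= 144 - 20752
= -20608

-20608


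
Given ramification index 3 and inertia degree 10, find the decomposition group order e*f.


|D_P| = e * f
= 3 * 10
= 30

30


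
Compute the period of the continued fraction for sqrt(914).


Run the CF algorithm for sqrt(914).
a_0 = floor(sqrt(914)) = 30; set m_0=0, q_0=1.
Recurrence: m' = q*a - m,  q' = (d - m'^2)/q,  a' = floor((a_0 + m')/q').
  step 1: m=30, q=14, a=4
  step 2: m=26, q=17, a=3
  step 3: m=25, q=17, a=3
  step 4: m=26, q=14, a=4
  step 5: m=30, q=1, a=60
a_5 = 2*a_0 = 60, so the period closes here.
sqrt(914) = [30; 4, 3, 3, 4, 60]
Period length = 5

5


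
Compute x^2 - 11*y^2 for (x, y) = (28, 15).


x^2 - d*y^2
= 28^2 - 11*15^2
= 784 - 2475
= -1691

-1691


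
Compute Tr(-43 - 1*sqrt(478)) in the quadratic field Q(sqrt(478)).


Tr(a + b*sqrt(d)) = (a + b*sqrt(d)) + (a - b*sqrt(d)) = 2a
= 2 * (-43)
= -86

-86


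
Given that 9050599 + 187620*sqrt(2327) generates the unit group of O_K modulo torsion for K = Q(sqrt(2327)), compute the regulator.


epsilon = 9050599 + 187620*sqrt(2327)
= 1.8101e+07
R = ln(1.8101e+07)
= 16.7115

16.7115


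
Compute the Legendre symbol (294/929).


p = 929 is prime, so compute (294/929) with the reciprocity algorithm (Jacobi-symbol steps: pull out 2s via (2/n), flip via reciprocity, reduce):
  pull out 2: (2/929) = +1  (since 929 mod 8 = 1)
  reciprocity: (147/929) -> +(929/147)
  reduce: (47/147)
  reciprocity: (47/147) -> -(147/47)
  reduce: (6/47)
  pull out 2: (2/47) = +1  (since 47 mod 8 = 7)
  reciprocity: (3/47) -> -(47/3)
  reduce: (2/3)
  pull out 2: (2/3) = -1  (since 3 mod 8 = 3)
  (1/3) = 1
Product of signs = -1
(294/929) = -1

-1


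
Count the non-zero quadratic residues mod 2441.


For prime p, the number of non-zero quadratic residues is (p-1)/2.
= (2441-1)/2
= 1220

1220


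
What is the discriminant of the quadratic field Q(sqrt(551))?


For K = Q(sqrt(d)) with d squarefree: disc(K) = d if d = 1 mod 4, and disc(K) = 4d if d = 2 or 3 mod 4.
Here d = 551, and d mod 4 = 3.
d = 3 mod 4, not 1 (O_K = Z[sqrt(d)]), so disc(K) = 4d = 4 * (551) = 2204

2204


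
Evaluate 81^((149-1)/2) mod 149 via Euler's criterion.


p = 149 is prime and the exponent is (p-1)/2 = 74, so by Euler's criterion 81^74 = (81/149) = +1 or -1 mod 149.
Compute by square-and-multiply:
  74 = 64 + 8 + 2 (binary 1001010)
  Repeated squaring mod 149: 81^1 = 81, 81^2 = 5, 81^4 = 25, 81^8 = 29, 81^16 = 96, 81^32 = 127, 81^64 = 37
  81^74 = 81^64 * 81^8 * 81^2 = 37 * 29 * 5 mod 149
    37 * 29 = 1073 = 30 mod 149
    30 * 5 = 150 = 1 mod 149
  81^74 = 1 mod 149
Result 1: 81 is a quadratic residue mod 149.
81^74 mod 149 = 1

1


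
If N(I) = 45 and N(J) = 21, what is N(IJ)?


N(IJ) = N(I) * N(J)
= 45 * 21
= 945

945


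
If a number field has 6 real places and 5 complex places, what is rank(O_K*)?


By Dirichlet's unit theorem:
rank = r1 + r2 - 1
= 6 + 5 - 1
= 10

10


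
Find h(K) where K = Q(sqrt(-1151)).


K = Q(sqrt(-1151)). d mod 4 = 1, so D = disc(K) = d = -1151
h(K) equals the number of primitive reduced positive-definite forms (a, b, c) = a*x^2 + b*x*y + c*y^2 with b^2 - 4ac = D,
where reduced means |b| <= a <= c, with b >= 0 whenever |b| = a or a = c, and primitive means gcd(a, b, c) = 1.
Reduced forces 3a^2 <= |D| = 1151, so 1 <= a <= 19; b must have the parity of D, and c = (b^2 - D)/(4a) must be an integer >= a.
Enumerate a = 1..19, b in [-a, a]:
  a=1: (1, 1, 288)  [1]
  a=2: (2, -1, 144), (2, 1, 144)  [2]
  a=3: (3, -1, 96), (3, 1, 96)  [2]
  a=4: (4, -1, 72), (4, 1, 72)  [2]
  a=5: (5, -3, 58), (5, 3, 58)  [2]
  a=6: (6, -5, 49), (6, -1, 48), (6, 1, 48), (6, 5, 49)  [4]
  a=7: (7, -5, 42), (7, 5, 42)  [2]
  a=8: (8, -1, 36), (8, 1, 36)  [2]
  a=9: (9, -1, 32), (9, 1, 32)  [2]
  a=10: (10, -7, 30), (10, -3, 29), (10, 3, 29), (10, 7, 30)  [4]
  a=11: (11, -9, 28), (11, 9, 28)  [2]
  a=12: (12, -7, 25), (12, -1, 24), (12, 1, 24), (12, 7, 25)  [4]
  a=13: none
  a=14: (14, -9, 22), (14, -5, 21), (14, 5, 21), (14, 9, 22)  [4]
  a=15: (15, -13, 22), (15, -7, 20), (15, 7, 20), (15, 13, 22)  [4]
  a=16: (16, -1, 18), (16, 1, 18)  [2]
  a=17: none
  a=18: (18, -17, 20), (18, 17, 20)  [2]
  a=19: none
Total reduced forms: 1 + 2 + 2 + 2 + 2 + 4 + 2 + 2 + 2 + 4 + 2 + 4 + 4 + 4 + 2 + 2 = 41
h = 41

41


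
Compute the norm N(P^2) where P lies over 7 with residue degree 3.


N(P^a) = p^(a*f)
= 7^(2*3)
= 7^6
= 117649

117649


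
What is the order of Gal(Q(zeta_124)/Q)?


|Gal(Q(zeta_124)/Q)| = phi(124)
= 60

60


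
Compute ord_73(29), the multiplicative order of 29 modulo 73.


We want ord_73(29), the smallest k >= 1 with 29^k = 1 mod 73.
n = 73 = 73, phi(73) = 72; the order divides phi(n).
Divisors of 72: 1, 2, 3, 4, 6, 8, 9, 12, 18, 24, 36, 72
Repeated squaring mod 73: 29^1 = 29, 29^2 = 38, 29^4 = 57, 29^8 = 37, 29^16 = 55, 29^32 = 32, 29^64 = 2
Test divisors in increasing order:
  k=1: 29^1 = 29 mod 73
  k=2: 29^2 = 38 mod 73
  k=3: 29^3 = 38 * 29 = 7 mod 73
  k=4: 29^4 = 57 mod 73
  k=6: 29^6 = 57 * 38 = 49 mod 73
  k=8: 29^8 = 37 mod 73
  k=9: 29^9 = 37 * 29 = 51 mod 73
  k=12: 29^12 = 37 * 57 = 65 mod 73
  k=18: 29^18 = 55 * 38 = 46 mod 73
  k=24: 29^24 = 55 * 37 = 64 mod 73
  k=36: 29^36 = 32 * 57 = 72 mod 73
  k=72: 29^72 = 2 * 37 = 1 mod 73  <- first divisor giving 1
Order = 72

72


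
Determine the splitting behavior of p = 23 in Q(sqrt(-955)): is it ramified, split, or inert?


K = Q(sqrt(-955)). Since d mod 4 = 1, disc(K) = -955.
Check p | disc: -955 mod 23 = 11.
p does not divide disc. Compute Legendre symbol (d/p):
11^((23-1)/2) mod 23 = -1
(d/p) = -1, so p is inert: (p) stays prime with e=1, f=2, g=1.
Therefore p is inert.

inert


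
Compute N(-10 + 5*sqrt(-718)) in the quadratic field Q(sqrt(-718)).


N(a + b*sqrt(d)) = a^2 - d*b^2
= (-10)^2 - (-718)*(5)^2
= 100 + 17950
= 18050

18050


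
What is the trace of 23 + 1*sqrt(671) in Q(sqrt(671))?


Tr(a + b*sqrt(d)) = (a + b*sqrt(d)) + (a - b*sqrt(d)) = 2a
= 2 * (23)
= 46

46


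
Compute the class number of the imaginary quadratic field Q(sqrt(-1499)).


K = Q(sqrt(-1499)). d mod 4 = 1, so D = disc(K) = d = -1499
h(K) equals the number of primitive reduced positive-definite forms (a, b, c) = a*x^2 + b*x*y + c*y^2 with b^2 - 4ac = D,
where reduced means |b| <= a <= c, with b >= 0 whenever |b| = a or a = c, and primitive means gcd(a, b, c) = 1.
Reduced forces 3a^2 <= |D| = 1499, so 1 <= a <= 22; b must have the parity of D, and c = (b^2 - D)/(4a) must be an integer >= a.
Enumerate a = 1..22, b in [-a, a]:
  a=1: (1, 1, 375)  [1]
  a=2: none
  a=3: (3, -1, 125), (3, 1, 125)  [2]
  a=4: none
  a=5: (5, -1, 75), (5, 1, 75)  [2]
  a=6..8: none
  a=9: (9, -7, 43), (9, 7, 43)  [2]
  a=10..12: none
  a=13: (13, -3, 29), (13, 3, 29)  [2]
  a=14: none
  a=15: (15, -11, 27), (15, -1, 25), (15, 1, 25), (15, 11, 27)  [4]
  a=16..22: none
Total reduced forms: 1 + 2 + 2 + 2 + 2 + 4 = 13
h = 13

13


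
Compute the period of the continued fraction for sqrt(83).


Run the CF algorithm for sqrt(83).
a_0 = floor(sqrt(83)) = 9; set m_0=0, q_0=1.
Recurrence: m' = q*a - m,  q' = (d - m'^2)/q,  a' = floor((a_0 + m')/q').
  step 1: m=9, q=2, a=9
  step 2: m=9, q=1, a=18
a_2 = 2*a_0 = 18, so the period closes here.
sqrt(83) = [9; 9, 18]
Period length = 2

2


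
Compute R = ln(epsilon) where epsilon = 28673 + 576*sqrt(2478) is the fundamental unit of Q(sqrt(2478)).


epsilon = 28673 + 576*sqrt(2478)
= 57346.0000
R = ln(57346.0000)
= 10.9569

10.9569


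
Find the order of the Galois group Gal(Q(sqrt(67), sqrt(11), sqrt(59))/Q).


The 3 square roots of distinct primes are multiplicatively independent over Q,
so [K:Q] = 2^3 and Gal(K/Q) is isomorphic to (Z/2Z)^3.
|Gal| = 2^3 = 8

8


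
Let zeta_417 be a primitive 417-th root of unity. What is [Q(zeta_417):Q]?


The degree equals Euler's totient phi(417).
417 = 3 * 139
phi(417) = 276

276


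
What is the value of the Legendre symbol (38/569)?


p = 569 is prime, so compute (38/569) with the reciprocity algorithm (Jacobi-symbol steps: pull out 2s via (2/n), flip via reciprocity, reduce):
  pull out 2: (2/569) = +1  (since 569 mod 8 = 1)
  reciprocity: (19/569) -> +(569/19)
  reduce: (18/19)
  pull out 2: (2/19) = -1  (since 19 mod 8 = 3)
  reciprocity: (9/19) -> +(19/9)
  reduce: (1/9)
  (1/9) = 1
Product of signs = -1
(38/569) = -1

-1


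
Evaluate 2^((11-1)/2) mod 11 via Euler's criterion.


p = 11 is prime and the exponent is (p-1)/2 = 5, so by Euler's criterion 2^5 = (2/11) = +1 or -1 mod 11.
Compute by square-and-multiply:
  5 = 4 + 1 (binary 101)
  Repeated squaring mod 11: 2^1 = 2, 2^2 = 4, 2^4 = 5
  2^5 = 2^4 * 2^1 = 5 * 2 mod 11
    5 * 2 = 10 = 10 mod 11
  2^5 = 10 mod 11
Result 10 = p - 1 = -1 mod 11: 2 is a quadratic non-residue mod 11. As a residue in [0, p-1] the value is 10.
2^5 mod 11 = 10

10


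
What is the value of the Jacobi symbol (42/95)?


Compute (42/95) via quadratic reciprocity:
  pull out 2: (2/95) = +1  (since 95 mod 8 = 7)
  reciprocity: (21/95) -> +(95/21)
  reduce: (11/21)
  reciprocity: (11/21) -> +(21/11)
  reduce: (10/11)
  pull out 2: (2/11) = -1  (since 11 mod 8 = 3)
  reciprocity: (5/11) -> +(11/5)
  reduce: (1/5)
  (1/5) = 1
Product of signs = -1

-1


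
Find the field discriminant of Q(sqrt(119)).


For K = Q(sqrt(d)) with d squarefree: disc(K) = d if d = 1 mod 4, and disc(K) = 4d if d = 2 or 3 mod 4.
Here d = 119, and d mod 4 = 3.
d = 3 mod 4, not 1 (O_K = Z[sqrt(d)]), so disc(K) = 4d = 4 * (119) = 476

476


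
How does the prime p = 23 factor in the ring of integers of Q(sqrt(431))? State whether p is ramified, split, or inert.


K = Q(sqrt(431)). Since d mod 4 = 3, disc(K) = 1724.
Check p | disc: 1724 mod 23 = 22.
p does not divide disc. Compute Legendre symbol (d/p):
17^((23-1)/2) mod 23 = -1
(d/p) = -1, so p is inert: (p) stays prime with e=1, f=2, g=1.
Therefore p is inert.

inert


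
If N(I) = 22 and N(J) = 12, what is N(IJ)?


N(IJ) = N(I) * N(J)
= 22 * 12
= 264

264


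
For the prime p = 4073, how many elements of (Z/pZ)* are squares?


For prime p, the number of non-zero quadratic residues is (p-1)/2.
= (4073-1)/2
= 2036

2036


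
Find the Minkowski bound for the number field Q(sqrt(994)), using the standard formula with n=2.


d = 994, d mod 4 = 2, so disc(K) = 4d = 3976; |disc(K)| = 3976
Real quadratic field, so n = 2, s = r2 = 0, r1 = 2
M = (n!/n^n) * (4/pi)^s * sqrt(|disc(K)|) = (2!/2^2) * (4/pi)^0 * sqrt(3976)
= 0.5 * 1.000000 * 63.055531
= 31.5278

31.5278


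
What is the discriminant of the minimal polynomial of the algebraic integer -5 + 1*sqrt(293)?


The element -5 + 1*sqrt(293) has minimal polynomial:
x^2 + 10*x - 268
Discriminant = (10)^2 - 4*(-268)
= 100 + 1072
= 1172

1172


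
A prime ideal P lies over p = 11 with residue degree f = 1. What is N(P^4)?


N(P^a) = p^(a*f)
= 11^(4*1)
= 11^4
= 14641

14641


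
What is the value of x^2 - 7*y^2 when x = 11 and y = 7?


x^2 - d*y^2
= 11^2 - 7*7^2
= 121 - 343
= -222

-222


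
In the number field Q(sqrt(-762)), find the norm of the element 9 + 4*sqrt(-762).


N(a + b*sqrt(d)) = a^2 - d*b^2
= (9)^2 - (-762)*(4)^2
= 81 + 12192
= 12273

12273


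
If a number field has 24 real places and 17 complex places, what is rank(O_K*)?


By Dirichlet's unit theorem:
rank = r1 + r2 - 1
= 24 + 17 - 1
= 40

40


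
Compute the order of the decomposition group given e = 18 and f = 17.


|D_P| = e * f
= 18 * 17
= 306

306


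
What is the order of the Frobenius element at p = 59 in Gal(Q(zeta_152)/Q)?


The Frobenius at p in Gal(Q(zeta_n)/Q) = (Z/nZ)* is the class of p, so its order is ord_152(59), the smallest k >= 1 with 59^k = 1 mod 152.
n = 152 = 2^3 * 19, phi(152) = 72; the order divides phi(n).
Divisors of 72: 1, 2, 3, 4, 6, 8, 9, 12, 18, 24, 36, 72
Repeated squaring mod 152: 59^1 = 59, 59^2 = 137, 59^4 = 73, 59^8 = 9, 59^16 = 81, 59^32 = 25, 59^64 = 17
Test divisors in increasing order:
  k=1: 59^1 = 59 mod 152
  k=2: 59^2 = 137 mod 152
  k=3: 59^3 = 137 * 59 = 27 mod 152
  k=4: 59^4 = 73 mod 152
  k=6: 59^6 = 73 * 137 = 121 mod 152
  k=8: 59^8 = 9 mod 152
  k=9: 59^9 = 9 * 59 = 75 mod 152
  k=12: 59^12 = 9 * 73 = 49 mod 152
  k=18: 59^18 = 81 * 137 = 1 mod 152  <- first divisor giving 1
Order = 18

18


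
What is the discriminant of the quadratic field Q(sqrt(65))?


For K = Q(sqrt(d)) with d squarefree: disc(K) = d if d = 1 mod 4, and disc(K) = 4d if d = 2 or 3 mod 4.
Here d = 65, and d mod 4 = 1.
d = 1 mod 4 (O_K = Z[(1+sqrt(d))/2]), so disc(K) = d = 65

65


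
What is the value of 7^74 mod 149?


p = 149 is prime and the exponent is (p-1)/2 = 74, so by Euler's criterion 7^74 = (7/149) = +1 or -1 mod 149.
Compute by square-and-multiply:
  74 = 64 + 8 + 2 (binary 1001010)
  Repeated squaring mod 149: 7^1 = 7, 7^2 = 49, 7^4 = 17, 7^8 = 140, 7^16 = 81, 7^32 = 5, 7^64 = 25
  7^74 = 7^64 * 7^8 * 7^2 = 25 * 140 * 49 mod 149
    25 * 140 = 3500 = 73 mod 149
    73 * 49 = 3577 = 1 mod 149
  7^74 = 1 mod 149
Result 1: 7 is a quadratic residue mod 149.
7^74 mod 149 = 1

1


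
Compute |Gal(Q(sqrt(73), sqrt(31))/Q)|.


The 2 square roots of distinct primes are multiplicatively independent over Q,
so [K:Q] = 2^2 and Gal(K/Q) is isomorphic to (Z/2Z)^2.
|Gal| = 2^2 = 4

4


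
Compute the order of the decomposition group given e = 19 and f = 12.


|D_P| = e * f
= 19 * 12
= 228

228


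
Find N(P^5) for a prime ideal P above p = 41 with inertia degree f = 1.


N(P^a) = p^(a*f)
= 41^(5*1)
= 41^5
= 115856201

115856201


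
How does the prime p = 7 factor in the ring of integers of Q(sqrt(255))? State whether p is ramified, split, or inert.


K = Q(sqrt(255)). Since d mod 4 = 3, disc(K) = 1020.
Check p | disc: 1020 mod 7 = 5.
p does not divide disc. Compute Legendre symbol (d/p):
3^((7-1)/2) mod 7 = -1
(d/p) = -1, so p is inert: (p) stays prime with e=1, f=2, g=1.
Therefore p is inert.

inert


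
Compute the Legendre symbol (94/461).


p = 461 is prime, so compute (94/461) with the reciprocity algorithm (Jacobi-symbol steps: pull out 2s via (2/n), flip via reciprocity, reduce):
  pull out 2: (2/461) = -1  (since 461 mod 8 = 5)
  reciprocity: (47/461) -> +(461/47)
  reduce: (38/47)
  pull out 2: (2/47) = +1  (since 47 mod 8 = 7)
  reciprocity: (19/47) -> -(47/19)
  reduce: (9/19)
  reciprocity: (9/19) -> +(19/9)
  reduce: (1/9)
  (1/9) = 1
Product of signs = 1
(94/461) = 1

1


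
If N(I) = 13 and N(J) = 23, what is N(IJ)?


N(IJ) = N(I) * N(J)
= 13 * 23
= 299

299


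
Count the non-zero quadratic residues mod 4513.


For prime p, the number of non-zero quadratic residues is (p-1)/2.
= (4513-1)/2
= 2256

2256


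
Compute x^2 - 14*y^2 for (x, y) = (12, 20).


x^2 - d*y^2
= 12^2 - 14*20^2
= 144 - 5600
= -5456

-5456


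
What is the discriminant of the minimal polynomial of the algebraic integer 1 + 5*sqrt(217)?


The element 1 + 5*sqrt(217) has minimal polynomial:
x^2 - 2*x - 5424
Discriminant = (-2)^2 - 4*(-5424)
= 4 + 21696
= 21700

21700


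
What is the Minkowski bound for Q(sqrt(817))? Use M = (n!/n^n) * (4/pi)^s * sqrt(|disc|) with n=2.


d = 817, d mod 4 = 1, so disc(K) = d = 817; |disc(K)| = 817
Real quadratic field, so n = 2, s = r2 = 0, r1 = 2
M = (n!/n^n) * (4/pi)^s * sqrt(|disc(K)|) = (2!/2^2) * (4/pi)^0 * sqrt(817)
= 0.5 * 1.000000 * 28.583212
= 14.2916

14.2916


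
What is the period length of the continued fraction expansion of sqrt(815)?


Run the CF algorithm for sqrt(815).
a_0 = floor(sqrt(815)) = 28; set m_0=0, q_0=1.
Recurrence: m' = q*a - m,  q' = (d - m'^2)/q,  a' = floor((a_0 + m')/q').
  step 1: m=28, q=31, a=1
  step 2: m=3, q=26, a=1
  step 3: m=23, q=11, a=4
  step 4: m=21, q=34, a=1
  step 5: m=13, q=19, a=2
  step 6: m=25, q=10, a=5
  step 7: m=25, q=19, a=2
  step 8: m=13, q=34, a=1
  step 9: m=21, q=11, a=4
  step 10: m=23, q=26, a=1
  step 11: m=3, q=31, a=1
  step 12: m=28, q=1, a=56
a_12 = 2*a_0 = 56, so the period closes here.
sqrt(815) = [28; 1, 1, 4, 1, 2, 5, 2, 1, 4, 1, 1, 56]
Period length = 12

12
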